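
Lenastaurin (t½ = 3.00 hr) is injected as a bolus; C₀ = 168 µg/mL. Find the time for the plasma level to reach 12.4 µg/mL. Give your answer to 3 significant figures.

k = ln 2 / 3.00 = 0.2310 hr⁻¹
C(t) = C₀ e^(−kt)  ⇒  t = ln(C₀/C) / k
t = ln(168/12.4) / 0.2310 = 2.606 / 0.2310 ≈ 11.3 hours

11.3 hours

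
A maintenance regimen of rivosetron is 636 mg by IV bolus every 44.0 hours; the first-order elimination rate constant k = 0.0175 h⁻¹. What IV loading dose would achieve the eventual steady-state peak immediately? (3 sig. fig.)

Accumulation ratio R = 1 / (1 − e^(−kτ)) = 1 / (1 − e^(−0.01750×44.0)) = 1 / (1 − 0.4630) = 1.862
Loading dose = maintenance dose × R = 636 × 1.862 ≈ 1180 mg

1180 mg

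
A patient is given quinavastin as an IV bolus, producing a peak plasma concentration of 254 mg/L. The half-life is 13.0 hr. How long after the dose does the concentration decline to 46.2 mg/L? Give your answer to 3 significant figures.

k = ln 2 / 13.0 = 0.05332 hr⁻¹
C(t) = C₀ e^(−kt)  ⇒  t = ln(C₀/C) / k
t = ln(254/46.2) / 0.05332 = 1.704 / 0.05332 ≈ 32.0 hours

32.0 hours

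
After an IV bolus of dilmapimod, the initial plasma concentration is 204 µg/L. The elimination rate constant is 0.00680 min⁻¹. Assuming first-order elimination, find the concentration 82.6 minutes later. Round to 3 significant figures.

C(t) = C₀ e^(−kt) = 204 × e^(−0.006800 × 82.6) = 204 × e^(−0.5617) = 204 × 0.5703 ≈ 116 µg/L

116 µg/L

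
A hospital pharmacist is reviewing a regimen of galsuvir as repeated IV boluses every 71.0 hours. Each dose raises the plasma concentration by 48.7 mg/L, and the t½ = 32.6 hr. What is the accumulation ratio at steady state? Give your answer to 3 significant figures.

k = ln 2 / 32.6 = 0.02126 hr⁻¹
Fraction remaining after one interval: e^(−kτ) = e^(−0.02126 × 71.0) = 0.2210
R = 1 / (1 − 0.2210) = 1 / 0.7790 ≈ 1.28

1.28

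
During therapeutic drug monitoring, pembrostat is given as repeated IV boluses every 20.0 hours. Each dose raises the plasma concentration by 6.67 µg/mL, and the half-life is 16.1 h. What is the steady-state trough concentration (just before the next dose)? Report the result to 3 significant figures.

k = ln 2 / 16.1 = 0.04305 h⁻¹
Fraction remaining after one interval: e^(−kτ) = e^(−0.04305 × 20.0) = 0.4227
R = 1 / (1 − 0.4227) = 1.732
Css,max = 6.67 × 1.732 = 11.55 µg/mL
Css,min = Css,max × e^(−kτ) = 11.55 × 0.4227 ≈ 4.88 µg/mL

4.88 µg/mL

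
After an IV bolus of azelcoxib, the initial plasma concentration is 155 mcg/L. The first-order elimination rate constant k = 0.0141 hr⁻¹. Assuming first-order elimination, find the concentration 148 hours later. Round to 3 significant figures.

C(t) = C₀ e^(−kt) = 155 × e^(−0.01410 × 148) = 155 × e^(−2.087) = 155 × 0.1241 ≈ 19.2 mcg/L

19.2 mcg/L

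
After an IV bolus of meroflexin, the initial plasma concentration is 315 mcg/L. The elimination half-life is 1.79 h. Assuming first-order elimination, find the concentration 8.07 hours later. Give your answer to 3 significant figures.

13.8 mcg/L

k = ln 2 / 1.79 = 0.3872 h⁻¹
C(t) = C₀ e^(−kt) = 315 × e^(−0.3872 × 8.07) = 315 × e^(−3.125) = 315 × 0.04394 ≈ 13.8 mcg/L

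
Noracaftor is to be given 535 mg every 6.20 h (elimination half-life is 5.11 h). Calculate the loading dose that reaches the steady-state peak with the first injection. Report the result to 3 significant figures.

k = ln 2 / 5.11 = 0.1356 h⁻¹
Accumulation ratio R = 1 / (1 − e^(−kτ)) = 1 / (1 − e^(−0.1356×6.20)) = 1 / (1 − 0.4313) = 1.758
Loading dose = maintenance dose × R = 535 × 1.758 ≈ 941 mg

941 mg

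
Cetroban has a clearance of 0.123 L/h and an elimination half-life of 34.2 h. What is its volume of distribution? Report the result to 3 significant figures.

k = ln 2 / t½ = ln 2 / 34.2 = 0.02027 h⁻¹
V = CL / k = 0.123 / 0.02027 ≈ 6.07 L

6.07 L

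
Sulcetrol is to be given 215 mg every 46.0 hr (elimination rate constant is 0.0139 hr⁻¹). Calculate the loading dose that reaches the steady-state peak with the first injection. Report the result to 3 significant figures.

455 mg

Accumulation ratio R = 1 / (1 − e^(−kτ)) = 1 / (1 − e^(−0.01390×46.0)) = 1 / (1 − 0.5276) = 2.117
Loading dose = maintenance dose × R = 215 × 2.117 ≈ 455 mg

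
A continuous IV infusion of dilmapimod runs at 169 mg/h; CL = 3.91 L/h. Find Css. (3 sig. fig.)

Css = infusion rate / CL = 169 / 3.91 ≈ 43.2 mg/L

43.2 mg/L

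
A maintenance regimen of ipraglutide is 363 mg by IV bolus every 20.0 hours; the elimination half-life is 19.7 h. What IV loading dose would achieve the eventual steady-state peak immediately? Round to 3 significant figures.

k = ln 2 / 19.7 = 0.03519 h⁻¹
Accumulation ratio R = 1 / (1 − e^(−kτ)) = 1 / (1 − e^(−0.03519×20.0)) = 1 / (1 − 0.4947) = 1.979
Loading dose = maintenance dose × R = 363 × 1.979 ≈ 718 mg

718 mg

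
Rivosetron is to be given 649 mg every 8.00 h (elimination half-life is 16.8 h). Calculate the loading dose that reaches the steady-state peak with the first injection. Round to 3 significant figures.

k = ln 2 / 16.8 = 0.04126 h⁻¹
Accumulation ratio R = 1 / (1 − e^(−kτ)) = 1 / (1 − e^(−0.04126×8.00)) = 1 / (1 − 0.7189) = 3.557
Loading dose = maintenance dose × R = 649 × 3.557 ≈ 2310 mg

2310 mg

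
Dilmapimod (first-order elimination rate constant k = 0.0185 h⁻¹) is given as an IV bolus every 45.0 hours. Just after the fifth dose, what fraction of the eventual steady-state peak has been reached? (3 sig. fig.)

f_n = 1 − e^(−nkτ) = 1 − e^(−5 × 0.01850 × 45.0) = 1 − e^(−4.162) = 1 − 0.01557 ≈ 0.984

0.984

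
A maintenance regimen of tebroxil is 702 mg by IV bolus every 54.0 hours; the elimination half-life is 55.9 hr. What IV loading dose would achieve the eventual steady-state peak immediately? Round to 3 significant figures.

k = ln 2 / 55.9 = 0.01240 hr⁻¹
Accumulation ratio R = 1 / (1 − e^(−kτ)) = 1 / (1 − e^(−0.01240×54.0)) = 1 / (1 − 0.5119) = 2.049
Loading dose = maintenance dose × R = 702 × 2.049 ≈ 1440 mg

1440 mg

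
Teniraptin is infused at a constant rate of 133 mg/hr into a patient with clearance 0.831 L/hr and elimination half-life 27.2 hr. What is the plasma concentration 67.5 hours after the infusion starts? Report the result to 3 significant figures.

Css = rate / CL = 133 / 0.831 = 160.0 mg/L
k = ln 2 / 27.2 = 0.02548 hr⁻¹
C(t) = Css (1 − e^(−kt)) = 160.0 × (1 − e^(−1.720)) = 160.0 × 0.8210 ≈ 131 mg/L

131 mg/L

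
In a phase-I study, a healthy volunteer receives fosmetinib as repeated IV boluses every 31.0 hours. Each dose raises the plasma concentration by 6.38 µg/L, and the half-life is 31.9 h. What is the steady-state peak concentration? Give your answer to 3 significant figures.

k = ln 2 / 31.9 = 0.02173 h⁻¹
Fraction remaining after one interval: e^(−kτ) = e^(−0.02173 × 31.0) = 0.5099
R = 1 / (1 − 0.5099) = 2.040
Css,max = 6.38 × 2.040 ≈ 13.0 µg/L

13.0 µg/L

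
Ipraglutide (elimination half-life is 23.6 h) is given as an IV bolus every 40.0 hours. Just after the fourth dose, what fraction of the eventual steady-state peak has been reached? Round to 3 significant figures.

k = ln 2 / 23.6 = 0.02937 h⁻¹
f_n = 1 − e^(−nkτ) = 1 − e^(−4 × 0.02937 × 40.0) = 1 − e^(−4.699) = 1 − 0.009102 ≈ 0.991

0.991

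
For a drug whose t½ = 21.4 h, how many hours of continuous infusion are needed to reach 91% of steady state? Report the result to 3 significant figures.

k = ln 2 / 21.4 = 0.03239 h⁻¹
f = 1 − e^(−kt)  ⇒  t = −ln(1 − f) / k
t = −ln(1 − 0.91) / 0.03239 = 2.408 / 0.03239 ≈ 74.3 hours

74.3 hours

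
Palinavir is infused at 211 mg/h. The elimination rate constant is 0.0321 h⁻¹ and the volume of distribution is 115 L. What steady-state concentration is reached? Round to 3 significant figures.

CL = k · V = 0.0321 × 115 = 3.691 L/h
Css = rate / CL = 211 / 3.691 ≈ 57.2 µg/mL

57.2 µg/mL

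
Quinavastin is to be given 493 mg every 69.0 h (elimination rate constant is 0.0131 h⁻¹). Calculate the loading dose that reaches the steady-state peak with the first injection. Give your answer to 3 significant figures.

Accumulation ratio R = 1 / (1 − e^(−kτ)) = 1 / (1 − e^(−0.01310×69.0)) = 1 / (1 − 0.4050) = 1.681
Loading dose = maintenance dose × R = 493 × 1.681 ≈ 829 mg

829 mg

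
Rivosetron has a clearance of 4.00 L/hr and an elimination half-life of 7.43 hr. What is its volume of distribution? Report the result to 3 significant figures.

42.9 L

k = ln 2 / t½ = ln 2 / 7.43 = 0.09329 hr⁻¹
V = CL / k = 4.00 / 0.09329 ≈ 42.9 L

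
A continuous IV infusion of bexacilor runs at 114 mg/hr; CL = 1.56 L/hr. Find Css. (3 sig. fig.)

Css = infusion rate / CL = 114 / 1.56 ≈ 73.1 µg/mL

73.1 µg/mL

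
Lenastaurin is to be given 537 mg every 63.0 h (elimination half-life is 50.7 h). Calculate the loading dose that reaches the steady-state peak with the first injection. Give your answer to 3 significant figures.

k = ln 2 / 50.7 = 0.01367 h⁻¹
Accumulation ratio R = 1 / (1 − e^(−kτ)) = 1 / (1 − e^(−0.01367×63.0)) = 1 / (1 − 0.4226) = 1.732
Loading dose = maintenance dose × R = 537 × 1.732 ≈ 930 mg

930 mg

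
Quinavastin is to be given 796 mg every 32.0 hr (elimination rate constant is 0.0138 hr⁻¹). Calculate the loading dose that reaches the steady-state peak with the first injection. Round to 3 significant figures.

2230 mg

Accumulation ratio R = 1 / (1 − e^(−kτ)) = 1 / (1 − e^(−0.01380×32.0)) = 1 / (1 − 0.6430) = 2.801
Loading dose = maintenance dose × R = 796 × 2.801 ≈ 2230 mg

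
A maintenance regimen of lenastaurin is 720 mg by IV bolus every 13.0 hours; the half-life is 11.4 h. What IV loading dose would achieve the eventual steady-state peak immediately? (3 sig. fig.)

k = ln 2 / 11.4 = 0.06080 h⁻¹
Accumulation ratio R = 1 / (1 − e^(−kτ)) = 1 / (1 − e^(−0.06080×13.0)) = 1 / (1 − 0.4536) = 1.830
Loading dose = maintenance dose × R = 720 × 1.830 ≈ 1320 mg

1320 mg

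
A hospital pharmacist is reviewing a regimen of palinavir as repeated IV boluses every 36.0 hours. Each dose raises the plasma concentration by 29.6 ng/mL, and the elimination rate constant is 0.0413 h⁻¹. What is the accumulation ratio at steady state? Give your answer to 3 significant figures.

1.29

Fraction remaining after one interval: e^(−kτ) = e^(−0.04130 × 36.0) = 0.2261
R = 1 / (1 − 0.2261) = 1 / 0.7739 ≈ 1.29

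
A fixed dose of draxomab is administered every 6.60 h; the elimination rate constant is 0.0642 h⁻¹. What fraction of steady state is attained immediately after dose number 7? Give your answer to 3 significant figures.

f_n = 1 − e^(−nkτ) = 1 − e^(−7 × 0.06420 × 6.60) = 1 − e^(−2.966) = 1 − 0.05151 ≈ 0.948

0.948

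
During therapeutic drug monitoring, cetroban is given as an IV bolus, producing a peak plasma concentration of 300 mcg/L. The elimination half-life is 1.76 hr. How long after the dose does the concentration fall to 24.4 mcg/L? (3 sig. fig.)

k = ln 2 / 1.76 = 0.3938 hr⁻¹
C(t) = C₀ e^(−kt)  ⇒  t = ln(C₀/C) / k
t = ln(300/24.4) / 0.3938 = 2.509 / 0.3938 ≈ 6.37 hours

6.37 hours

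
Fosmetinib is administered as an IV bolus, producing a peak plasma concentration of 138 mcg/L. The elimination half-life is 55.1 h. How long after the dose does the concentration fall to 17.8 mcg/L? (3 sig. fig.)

k = ln 2 / 55.1 = 0.01258 h⁻¹
C(t) = C₀ e^(−kt)  ⇒  t = ln(C₀/C) / k
t = ln(138/17.8) / 0.01258 = 2.048 / 0.01258 ≈ 163 hours

163 hours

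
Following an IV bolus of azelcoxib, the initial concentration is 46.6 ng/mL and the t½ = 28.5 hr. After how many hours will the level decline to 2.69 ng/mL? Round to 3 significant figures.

k = ln 2 / 28.5 = 0.02432 hr⁻¹
C(t) = C₀ e^(−kt)  ⇒  t = ln(C₀/C) / k
t = ln(46.6/2.69) / 0.02432 = 2.852 / 0.02432 ≈ 117 hours

117 hours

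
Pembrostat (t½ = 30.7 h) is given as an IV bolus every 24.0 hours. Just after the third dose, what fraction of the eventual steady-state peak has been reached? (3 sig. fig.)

k = ln 2 / 30.7 = 0.02258 h⁻¹
f_n = 1 − e^(−nkτ) = 1 − e^(−3 × 0.02258 × 24.0) = 1 − e^(−1.626) = 1 − 0.1968 ≈ 0.803

0.803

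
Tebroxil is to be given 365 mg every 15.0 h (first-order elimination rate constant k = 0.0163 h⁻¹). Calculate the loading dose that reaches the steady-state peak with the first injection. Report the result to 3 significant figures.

Accumulation ratio R = 1 / (1 − e^(−kτ)) = 1 / (1 − e^(−0.01630×15.0)) = 1 / (1 − 0.7831) = 4.610
Loading dose = maintenance dose × R = 365 × 4.610 ≈ 1680 mg

1680 mg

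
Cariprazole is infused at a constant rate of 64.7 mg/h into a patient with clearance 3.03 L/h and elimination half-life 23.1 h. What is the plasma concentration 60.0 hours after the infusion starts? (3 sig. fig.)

Css = rate / CL = 64.7 / 3.03 = 21.35 µg/mL
k = ln 2 / 23.1 = 0.03001 h⁻¹
C(t) = Css (1 − e^(−kt)) = 21.35 × (1 − e^(−1.800)) = 21.35 × 0.8348 ≈ 17.8 µg/mL

17.8 µg/mL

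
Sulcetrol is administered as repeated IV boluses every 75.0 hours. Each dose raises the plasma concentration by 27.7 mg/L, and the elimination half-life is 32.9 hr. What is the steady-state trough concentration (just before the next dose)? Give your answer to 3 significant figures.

k = ln 2 / 32.9 = 0.02107 hr⁻¹
Fraction remaining after one interval: e^(−kτ) = e^(−0.02107 × 75.0) = 0.2059
R = 1 / (1 − 0.2059) = 1.259
Css,max = 27.7 × 1.259 = 34.88 mg/L
Css,min = Css,max × e^(−kτ) = 34.88 × 0.2059 ≈ 7.18 mg/L

7.18 mg/L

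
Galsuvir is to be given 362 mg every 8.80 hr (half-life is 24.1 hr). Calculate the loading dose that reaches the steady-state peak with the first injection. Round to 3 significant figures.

k = ln 2 / 24.1 = 0.02876 hr⁻¹
Accumulation ratio R = 1 / (1 − e^(−kτ)) = 1 / (1 − e^(−0.02876×8.80)) = 1 / (1 − 0.7764) = 4.472
Loading dose = maintenance dose × R = 362 × 4.472 ≈ 1620 mg

1620 mg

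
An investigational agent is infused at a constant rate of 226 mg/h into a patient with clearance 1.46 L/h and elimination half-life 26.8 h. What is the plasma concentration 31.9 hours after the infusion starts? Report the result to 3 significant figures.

87.0 mg/L

Css = rate / CL = 226 / 1.46 = 154.8 mg/L
k = ln 2 / 26.8 = 0.02586 h⁻¹
C(t) = Css (1 − e^(−kt)) = 154.8 × (1 − e^(−0.8251)) = 154.8 × 0.5618 ≈ 87.0 mg/L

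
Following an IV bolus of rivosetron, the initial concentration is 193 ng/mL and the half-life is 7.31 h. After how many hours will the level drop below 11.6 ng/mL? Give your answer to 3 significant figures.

29.7 hours

k = ln 2 / 7.31 = 0.09482 h⁻¹
C(t) = C₀ e^(−kt)  ⇒  t = ln(C₀/C) / k
t = ln(193/11.6) / 0.09482 = 2.812 / 0.09482 ≈ 29.7 hours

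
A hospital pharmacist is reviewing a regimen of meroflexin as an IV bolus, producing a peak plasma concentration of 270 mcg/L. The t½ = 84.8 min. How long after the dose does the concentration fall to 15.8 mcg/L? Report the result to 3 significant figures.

k = ln 2 / 84.8 = 0.008174 min⁻¹
C(t) = C₀ e^(−kt)  ⇒  t = ln(C₀/C) / k
t = ln(270/15.8) / 0.008174 = 2.838 / 0.008174 ≈ 347 minutes

347 minutes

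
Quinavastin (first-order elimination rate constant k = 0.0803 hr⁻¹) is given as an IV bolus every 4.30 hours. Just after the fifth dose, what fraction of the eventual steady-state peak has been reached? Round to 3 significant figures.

0.822

f_n = 1 − e^(−nkτ) = 1 − e^(−5 × 0.08030 × 4.30) = 1 − e^(−1.726) = 1 − 0.1779 ≈ 0.822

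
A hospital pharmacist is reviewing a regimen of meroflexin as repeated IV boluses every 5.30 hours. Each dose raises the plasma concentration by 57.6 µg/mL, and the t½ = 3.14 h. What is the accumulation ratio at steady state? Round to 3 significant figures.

1.45

k = ln 2 / 3.14 = 0.2207 h⁻¹
Fraction remaining after one interval: e^(−kτ) = e^(−0.2207 × 5.30) = 0.3104
R = 1 / (1 − 0.3104) = 1 / 0.6896 ≈ 1.45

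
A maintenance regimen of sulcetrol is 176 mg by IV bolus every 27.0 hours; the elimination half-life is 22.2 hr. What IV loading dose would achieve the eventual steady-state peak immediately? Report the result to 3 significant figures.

309 mg

k = ln 2 / 22.2 = 0.03122 hr⁻¹
Accumulation ratio R = 1 / (1 − e^(−kτ)) = 1 / (1 − e^(−0.03122×27.0)) = 1 / (1 − 0.4304) = 1.756
Loading dose = maintenance dose × R = 176 × 1.756 ≈ 309 mg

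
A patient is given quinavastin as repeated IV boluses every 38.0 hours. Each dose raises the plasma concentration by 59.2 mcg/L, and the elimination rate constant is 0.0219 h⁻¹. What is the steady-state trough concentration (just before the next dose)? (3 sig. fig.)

Fraction remaining after one interval: e^(−kτ) = e^(−0.02190 × 38.0) = 0.4351
R = 1 / (1 − 0.4351) = 1.770
Css,max = 59.2 × 1.770 = 104.8 mcg/L
Css,min = Css,max × e^(−kτ) = 104.8 × 0.4351 ≈ 45.6 mcg/L

45.6 mcg/L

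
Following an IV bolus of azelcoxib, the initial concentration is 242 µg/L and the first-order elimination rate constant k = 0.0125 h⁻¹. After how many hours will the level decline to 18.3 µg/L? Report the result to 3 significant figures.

C(t) = C₀ e^(−kt)  ⇒  t = ln(C₀/C) / k
t = ln(242/18.3) / 0.01250 = 2.582 / 0.01250 ≈ 207 hours

207 hours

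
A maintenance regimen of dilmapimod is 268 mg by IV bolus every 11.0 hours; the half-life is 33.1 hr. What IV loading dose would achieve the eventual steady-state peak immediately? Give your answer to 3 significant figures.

k = ln 2 / 33.1 = 0.02094 hr⁻¹
Accumulation ratio R = 1 / (1 − e^(−kτ)) = 1 / (1 − e^(−0.02094×11.0)) = 1 / (1 − 0.7943) = 4.860
Loading dose = maintenance dose × R = 268 × 4.860 ≈ 1300 mg

1300 mg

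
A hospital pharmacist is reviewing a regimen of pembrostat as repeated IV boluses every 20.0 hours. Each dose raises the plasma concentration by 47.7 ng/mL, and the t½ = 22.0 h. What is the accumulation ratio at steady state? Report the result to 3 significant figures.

2.14

k = ln 2 / 22.0 = 0.03151 h⁻¹
Fraction remaining after one interval: e^(−kτ) = e^(−0.03151 × 20.0) = 0.5325
R = 1 / (1 − 0.5325) = 1 / 0.4675 ≈ 2.14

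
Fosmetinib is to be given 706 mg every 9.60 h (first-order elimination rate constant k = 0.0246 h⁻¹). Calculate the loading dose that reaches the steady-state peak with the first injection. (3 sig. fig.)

3360 mg

Accumulation ratio R = 1 / (1 − e^(−kτ)) = 1 / (1 − e^(−0.02460×9.60)) = 1 / (1 − 0.7897) = 4.754
Loading dose = maintenance dose × R = 706 × 4.754 ≈ 3360 mg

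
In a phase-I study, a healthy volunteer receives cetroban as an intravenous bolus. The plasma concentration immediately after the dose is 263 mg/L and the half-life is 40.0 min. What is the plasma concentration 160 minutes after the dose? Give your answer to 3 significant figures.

16.4 mg/L

k = ln 2 / 40.0 = 0.01733 min⁻¹
160 min is 4.000 half-lives, so C = 263 × (1/2)^4.000 = 263 × 0.06250 ≈ 16.4 mg/L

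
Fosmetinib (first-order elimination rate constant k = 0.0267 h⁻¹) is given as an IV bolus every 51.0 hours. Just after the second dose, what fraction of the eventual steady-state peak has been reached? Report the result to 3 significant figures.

0.934

f_n = 1 − e^(−nkτ) = 1 − e^(−2 × 0.02670 × 51.0) = 1 − e^(−2.723) = 1 − 0.06565 ≈ 0.934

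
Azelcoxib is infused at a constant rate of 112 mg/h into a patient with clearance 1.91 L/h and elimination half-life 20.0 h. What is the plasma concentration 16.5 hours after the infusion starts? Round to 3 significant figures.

25.5 mg/L

Css = rate / CL = 112 / 1.91 = 58.64 mg/L
k = ln 2 / 20.0 = 0.03466 h⁻¹
C(t) = Css (1 − e^(−kt)) = 58.64 × (1 − e^(−0.5718)) = 58.64 × 0.4355 ≈ 25.5 mg/L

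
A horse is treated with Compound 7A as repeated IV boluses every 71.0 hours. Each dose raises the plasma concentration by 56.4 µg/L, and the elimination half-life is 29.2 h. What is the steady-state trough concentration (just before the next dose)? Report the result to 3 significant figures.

k = ln 2 / 29.2 = 0.02374 h⁻¹
Fraction remaining after one interval: e^(−kτ) = e^(−0.02374 × 71.0) = 0.1854
R = 1 / (1 − 0.1854) = 1.228
Css,max = 56.4 × 1.228 = 69.23 µg/L
Css,min = Css,max × e^(−kτ) = 69.23 × 0.1854 ≈ 12.8 µg/L

12.8 µg/L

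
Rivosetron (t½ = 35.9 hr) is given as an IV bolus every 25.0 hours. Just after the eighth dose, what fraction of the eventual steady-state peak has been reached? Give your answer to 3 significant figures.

k = ln 2 / 35.9 = 0.01931 hr⁻¹
f_n = 1 − e^(−nkτ) = 1 − e^(−8 × 0.01931 × 25.0) = 1 − e^(−3.862) = 1 − 0.02104 ≈ 0.979

0.979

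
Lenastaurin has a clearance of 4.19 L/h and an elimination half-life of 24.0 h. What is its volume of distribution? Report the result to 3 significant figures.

k = ln 2 / t½ = ln 2 / 24.0 = 0.02888 h⁻¹
V = CL / k = 4.19 / 0.02888 ≈ 145 L

145 L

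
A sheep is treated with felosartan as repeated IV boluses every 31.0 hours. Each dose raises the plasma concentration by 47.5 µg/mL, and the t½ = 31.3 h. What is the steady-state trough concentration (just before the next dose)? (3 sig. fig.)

k = ln 2 / 31.3 = 0.02215 h⁻¹
Fraction remaining after one interval: e^(−kτ) = e^(−0.02215 × 31.0) = 0.5033
R = 1 / (1 − 0.5033) = 2.013
Css,max = 47.5 × 2.013 = 95.64 µg/mL
Css,min = Css,max × e^(−kτ) = 95.64 × 0.5033 ≈ 48.1 µg/mL

48.1 µg/mL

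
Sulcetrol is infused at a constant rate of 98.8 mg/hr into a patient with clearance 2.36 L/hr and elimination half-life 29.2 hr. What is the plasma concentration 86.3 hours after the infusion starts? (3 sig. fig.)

36.5 mg/L

Css = rate / CL = 98.8 / 2.36 = 41.86 mg/L
k = ln 2 / 29.2 = 0.02374 hr⁻¹
C(t) = Css (1 − e^(−kt)) = 41.86 × (1 − e^(−2.049)) = 41.86 × 0.8711 ≈ 36.5 mg/L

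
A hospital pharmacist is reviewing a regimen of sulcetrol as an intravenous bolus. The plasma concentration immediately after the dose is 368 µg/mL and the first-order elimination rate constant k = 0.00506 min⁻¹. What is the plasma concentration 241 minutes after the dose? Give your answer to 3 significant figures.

109 µg/mL

C(t) = C₀ e^(−kt) = 368 × e^(−0.005060 × 241) = 368 × e^(−1.219) = 368 × 0.2954 ≈ 109 µg/mL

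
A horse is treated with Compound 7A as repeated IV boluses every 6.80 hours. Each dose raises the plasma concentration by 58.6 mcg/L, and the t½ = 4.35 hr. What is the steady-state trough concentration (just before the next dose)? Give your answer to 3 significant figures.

30.0 mcg/L

k = ln 2 / 4.35 = 0.1593 hr⁻¹
Fraction remaining after one interval: e^(−kτ) = e^(−0.1593 × 6.80) = 0.3384
R = 1 / (1 − 0.3384) = 1.511
Css,max = 58.6 × 1.511 = 88.57 mcg/L
Css,min = Css,max × e^(−kτ) = 88.57 × 0.3384 ≈ 30.0 mcg/L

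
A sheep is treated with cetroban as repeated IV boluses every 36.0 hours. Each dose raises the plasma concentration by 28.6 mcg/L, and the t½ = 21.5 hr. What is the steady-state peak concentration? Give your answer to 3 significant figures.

k = ln 2 / 21.5 = 0.03224 hr⁻¹
Fraction remaining after one interval: e^(−kτ) = e^(−0.03224 × 36.0) = 0.3133
R = 1 / (1 − 0.3133) = 1.456
Css,max = 28.6 × 1.456 ≈ 41.6 mcg/L

41.6 mcg/L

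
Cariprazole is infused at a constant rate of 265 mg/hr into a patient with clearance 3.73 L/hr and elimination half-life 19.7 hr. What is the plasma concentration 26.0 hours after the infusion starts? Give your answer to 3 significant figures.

42.6 µg/mL

Css = rate / CL = 265 / 3.73 = 71.05 µg/mL
k = ln 2 / 19.7 = 0.03519 hr⁻¹
C(t) = Css (1 − e^(−kt)) = 71.05 × (1 − e^(−0.9148)) = 71.05 × 0.5994 ≈ 42.6 µg/mL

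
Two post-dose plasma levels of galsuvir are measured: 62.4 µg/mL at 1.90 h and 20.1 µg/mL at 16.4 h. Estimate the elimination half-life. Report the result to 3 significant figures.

k = ln(C₁/C₂) / (t₂ − t₁) = ln(62.4/20.1) / (16.4 − 1.90)
  = 1.133 / 14.50 = 0.07813 h⁻¹
t½ = ln 2 / k = ln 2 / 0.07813 ≈ 8.87 hours

8.87 hours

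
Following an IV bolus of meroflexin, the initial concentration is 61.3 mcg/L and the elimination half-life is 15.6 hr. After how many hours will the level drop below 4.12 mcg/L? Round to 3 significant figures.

k = ln 2 / 15.6 = 0.04443 hr⁻¹
C(t) = C₀ e^(−kt)  ⇒  t = ln(C₀/C) / k
t = ln(61.3/4.12) / 0.04443 = 2.700 / 0.04443 ≈ 60.8 hours

60.8 hours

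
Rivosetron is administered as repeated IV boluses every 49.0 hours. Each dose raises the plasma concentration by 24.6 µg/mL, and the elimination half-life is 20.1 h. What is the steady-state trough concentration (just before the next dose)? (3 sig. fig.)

5.57 µg/mL

k = ln 2 / 20.1 = 0.03448 h⁻¹
Fraction remaining after one interval: e^(−kτ) = e^(−0.03448 × 49.0) = 0.1846
R = 1 / (1 − 0.1846) = 1.226
Css,max = 24.6 × 1.226 = 30.17 µg/mL
Css,min = Css,max × e^(−kτ) = 30.17 × 0.1846 ≈ 5.57 µg/mL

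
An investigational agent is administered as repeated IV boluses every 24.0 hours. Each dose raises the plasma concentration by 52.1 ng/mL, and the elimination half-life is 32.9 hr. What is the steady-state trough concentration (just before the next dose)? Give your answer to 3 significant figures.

79.2 ng/mL

k = ln 2 / 32.9 = 0.02107 hr⁻¹
Fraction remaining after one interval: e^(−kτ) = e^(−0.02107 × 24.0) = 0.6031
R = 1 / (1 − 0.6031) = 2.520
Css,max = 52.1 × 2.520 = 131.3 ng/mL
Css,min = Css,max × e^(−kτ) = 131.3 × 0.6031 ≈ 79.2 ng/mL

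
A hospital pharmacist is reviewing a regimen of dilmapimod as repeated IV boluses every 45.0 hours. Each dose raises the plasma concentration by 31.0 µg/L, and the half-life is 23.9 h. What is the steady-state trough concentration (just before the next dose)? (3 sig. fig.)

k = ln 2 / 23.9 = 0.02900 h⁻¹
Fraction remaining after one interval: e^(−kτ) = e^(−0.02900 × 45.0) = 0.2711
R = 1 / (1 − 0.2711) = 1.372
Css,max = 31.0 × 1.372 = 42.53 µg/L
Css,min = Css,max × e^(−kτ) = 42.53 × 0.2711 ≈ 11.5 µg/L

11.5 µg/L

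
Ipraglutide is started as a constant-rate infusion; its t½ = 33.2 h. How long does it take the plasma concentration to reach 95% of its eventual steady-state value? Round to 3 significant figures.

k = ln 2 / 33.2 = 0.02088 h⁻¹
f = 1 − e^(−kt)  ⇒  t = −ln(1 − f) / k
t = −ln(1 − 0.95) / 0.02088 = 2.996 / 0.02088 ≈ 143 hours

143 hours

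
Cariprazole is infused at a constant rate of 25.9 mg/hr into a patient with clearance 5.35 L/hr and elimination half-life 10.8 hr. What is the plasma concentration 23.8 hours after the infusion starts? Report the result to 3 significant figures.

3.79 µg/mL

Css = rate / CL = 25.9 / 5.35 = 4.841 µg/mL
k = ln 2 / 10.8 = 0.06418 hr⁻¹
C(t) = Css (1 − e^(−kt)) = 4.841 × (1 − e^(−1.527)) = 4.841 × 0.7829 ≈ 3.79 µg/mL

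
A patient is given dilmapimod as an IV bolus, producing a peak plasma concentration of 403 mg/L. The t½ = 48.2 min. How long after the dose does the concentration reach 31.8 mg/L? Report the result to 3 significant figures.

177 minutes

k = ln 2 / 48.2 = 0.01438 min⁻¹
C(t) = C₀ e^(−kt)  ⇒  t = ln(C₀/C) / k
t = ln(403/31.8) / 0.01438 = 2.539 / 0.01438 ≈ 177 minutes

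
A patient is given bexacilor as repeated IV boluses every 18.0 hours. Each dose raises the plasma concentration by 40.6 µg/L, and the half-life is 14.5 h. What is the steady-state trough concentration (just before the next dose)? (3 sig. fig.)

29.8 µg/L

k = ln 2 / 14.5 = 0.04780 h⁻¹
Fraction remaining after one interval: e^(−kτ) = e^(−0.04780 × 18.0) = 0.4230
R = 1 / (1 − 0.4230) = 1.733
Css,max = 40.6 × 1.733 = 70.36 µg/L
Css,min = Css,max × e^(−kτ) = 70.36 × 0.4230 ≈ 29.8 µg/L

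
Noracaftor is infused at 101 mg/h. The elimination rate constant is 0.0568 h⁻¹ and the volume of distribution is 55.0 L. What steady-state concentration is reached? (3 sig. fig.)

32.3 mg/L

CL = k · V = 0.0568 × 55.0 = 3.124 L/h
Css = rate / CL = 101 / 3.124 ≈ 32.3 mg/L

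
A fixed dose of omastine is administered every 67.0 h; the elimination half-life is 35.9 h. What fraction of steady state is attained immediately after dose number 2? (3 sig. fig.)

k = ln 2 / 35.9 = 0.01931 h⁻¹
f_n = 1 − e^(−nkτ) = 1 − e^(−2 × 0.01931 × 67.0) = 1 − e^(−2.587) = 1 − 0.07523 ≈ 0.925

0.925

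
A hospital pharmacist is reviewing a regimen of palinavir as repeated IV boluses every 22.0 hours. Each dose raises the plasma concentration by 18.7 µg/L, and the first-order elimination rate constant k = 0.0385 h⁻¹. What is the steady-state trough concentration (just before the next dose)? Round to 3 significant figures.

Fraction remaining after one interval: e^(−kτ) = e^(−0.03850 × 22.0) = 0.4287
R = 1 / (1 − 0.4287) = 1.750
Css,max = 18.7 × 1.750 = 32.73 µg/L
Css,min = Css,max × e^(−kτ) = 32.73 × 0.4287 ≈ 14.0 µg/L

14.0 µg/L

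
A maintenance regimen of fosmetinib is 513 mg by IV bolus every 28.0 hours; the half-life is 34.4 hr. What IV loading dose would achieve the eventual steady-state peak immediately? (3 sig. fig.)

1190 mg

k = ln 2 / 34.4 = 0.02015 hr⁻¹
Accumulation ratio R = 1 / (1 − e^(−kτ)) = 1 / (1 − e^(−0.02015×28.0)) = 1 / (1 − 0.5688) = 2.319
Loading dose = maintenance dose × R = 513 × 2.319 ≈ 1190 mg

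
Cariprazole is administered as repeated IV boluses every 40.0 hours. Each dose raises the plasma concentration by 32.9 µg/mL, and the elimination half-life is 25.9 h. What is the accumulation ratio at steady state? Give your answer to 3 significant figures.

1.52

k = ln 2 / 25.9 = 0.02676 h⁻¹
Fraction remaining after one interval: e^(−kτ) = e^(−0.02676 × 40.0) = 0.3428
R = 1 / (1 − 0.3428) = 1 / 0.6572 ≈ 1.52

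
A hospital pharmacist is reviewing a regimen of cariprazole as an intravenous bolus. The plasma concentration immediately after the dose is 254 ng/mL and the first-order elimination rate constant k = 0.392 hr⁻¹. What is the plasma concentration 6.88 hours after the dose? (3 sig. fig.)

17.1 ng/mL

C(t) = C₀ e^(−kt) = 254 × e^(−0.3920 × 6.88) = 254 × e^(−2.697) = 254 × 0.06741 ≈ 17.1 ng/mL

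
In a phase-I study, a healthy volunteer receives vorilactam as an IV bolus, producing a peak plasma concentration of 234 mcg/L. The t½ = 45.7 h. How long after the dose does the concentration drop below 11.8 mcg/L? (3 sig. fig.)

k = ln 2 / 45.7 = 0.01517 h⁻¹
C(t) = C₀ e^(−kt)  ⇒  t = ln(C₀/C) / k
t = ln(234/11.8) / 0.01517 = 2.987 / 0.01517 ≈ 197 hours

197 hours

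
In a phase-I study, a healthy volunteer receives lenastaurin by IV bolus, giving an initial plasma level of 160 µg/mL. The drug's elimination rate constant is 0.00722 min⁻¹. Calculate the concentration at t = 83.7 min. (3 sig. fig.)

C(t) = C₀ e^(−kt) = 160 × e^(−0.007220 × 83.7) = 160 × e^(−0.6043) = 160 × 0.5464 ≈ 87.4 µg/mL

87.4 µg/mL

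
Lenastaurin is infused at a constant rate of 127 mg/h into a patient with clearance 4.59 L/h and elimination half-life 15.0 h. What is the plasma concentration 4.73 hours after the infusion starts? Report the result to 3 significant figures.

Css = rate / CL = 127 / 4.59 = 27.67 µg/mL
k = ln 2 / 15.0 = 0.04621 h⁻¹
C(t) = Css (1 − e^(−kt)) = 27.67 × (1 − e^(−0.2186)) = 27.67 × 0.1963 ≈ 5.43 µg/mL

5.43 µg/mL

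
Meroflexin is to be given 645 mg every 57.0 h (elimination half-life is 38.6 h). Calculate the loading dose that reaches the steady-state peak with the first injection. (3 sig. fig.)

1010 mg

k = ln 2 / 38.6 = 0.01796 h⁻¹
Accumulation ratio R = 1 / (1 − e^(−kτ)) = 1 / (1 − e^(−0.01796×57.0)) = 1 / (1 − 0.3593) = 1.561
Loading dose = maintenance dose × R = 645 × 1.561 ≈ 1010 mg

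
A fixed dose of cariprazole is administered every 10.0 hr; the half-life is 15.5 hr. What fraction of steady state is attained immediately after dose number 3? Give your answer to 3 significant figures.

k = ln 2 / 15.5 = 0.04472 hr⁻¹
f_n = 1 − e^(−nkτ) = 1 − e^(−3 × 0.04472 × 10.0) = 1 − e^(−1.342) = 1 − 0.2614 ≈ 0.739

0.739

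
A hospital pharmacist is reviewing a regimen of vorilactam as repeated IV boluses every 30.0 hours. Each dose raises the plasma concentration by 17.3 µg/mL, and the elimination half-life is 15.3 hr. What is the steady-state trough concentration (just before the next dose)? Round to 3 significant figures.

k = ln 2 / 15.3 = 0.04530 hr⁻¹
Fraction remaining after one interval: e^(−kτ) = e^(−0.04530 × 30.0) = 0.2569
R = 1 / (1 − 0.2569) = 1.346
Css,max = 17.3 × 1.346 = 23.28 µg/mL
Css,min = Css,max × e^(−kτ) = 23.28 × 0.2569 ≈ 5.98 µg/mL

5.98 µg/mL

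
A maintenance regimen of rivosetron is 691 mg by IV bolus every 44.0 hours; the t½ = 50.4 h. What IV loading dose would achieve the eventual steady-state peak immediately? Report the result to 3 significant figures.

k = ln 2 / 50.4 = 0.01375 h⁻¹
Accumulation ratio R = 1 / (1 − e^(−kτ)) = 1 / (1 − e^(−0.01375×44.0)) = 1 / (1 − 0.5460) = 2.203
Loading dose = maintenance dose × R = 691 × 2.203 ≈ 1520 mg

1520 mg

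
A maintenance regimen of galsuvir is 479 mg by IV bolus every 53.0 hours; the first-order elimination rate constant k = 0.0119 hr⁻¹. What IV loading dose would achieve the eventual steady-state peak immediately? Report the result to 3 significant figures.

Accumulation ratio R = 1 / (1 − e^(−kτ)) = 1 / (1 − e^(−0.01190×53.0)) = 1 / (1 − 0.5322) = 2.138
Loading dose = maintenance dose × R = 479 × 2.138 ≈ 1020 mg

1020 mg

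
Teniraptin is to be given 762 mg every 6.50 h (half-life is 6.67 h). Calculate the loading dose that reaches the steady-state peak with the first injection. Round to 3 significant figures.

1550 mg

k = ln 2 / 6.67 = 0.1039 h⁻¹
Accumulation ratio R = 1 / (1 − e^(−kτ)) = 1 / (1 − e^(−0.1039×6.50)) = 1 / (1 − 0.5089) = 2.036
Loading dose = maintenance dose × R = 762 × 2.036 ≈ 1550 mg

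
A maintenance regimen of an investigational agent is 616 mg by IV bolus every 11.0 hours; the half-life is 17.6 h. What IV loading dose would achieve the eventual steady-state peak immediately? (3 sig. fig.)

k = ln 2 / 17.6 = 0.03938 h⁻¹
Accumulation ratio R = 1 / (1 − e^(−kτ)) = 1 / (1 − e^(−0.03938×11.0)) = 1 / (1 − 0.6484) = 2.844
Loading dose = maintenance dose × R = 616 × 2.844 ≈ 1750 mg

1750 mg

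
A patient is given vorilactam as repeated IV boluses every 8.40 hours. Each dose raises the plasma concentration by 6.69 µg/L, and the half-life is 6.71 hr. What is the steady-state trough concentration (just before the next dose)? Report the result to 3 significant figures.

4.84 µg/L

k = ln 2 / 6.71 = 0.1033 hr⁻¹
Fraction remaining after one interval: e^(−kτ) = e^(−0.1033 × 8.40) = 0.4199
R = 1 / (1 − 0.4199) = 1.724
Css,max = 6.69 × 1.724 = 11.53 µg/L
Css,min = Css,max × e^(−kτ) = 11.53 × 0.4199 ≈ 4.84 µg/L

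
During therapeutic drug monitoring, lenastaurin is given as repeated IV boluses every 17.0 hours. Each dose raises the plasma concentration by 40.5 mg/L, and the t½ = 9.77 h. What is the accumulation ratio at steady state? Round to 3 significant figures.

1.43

k = ln 2 / 9.77 = 0.07095 h⁻¹
Fraction remaining after one interval: e^(−kτ) = e^(−0.07095 × 17.0) = 0.2994
R = 1 / (1 − 0.2994) = 1 / 0.7006 ≈ 1.43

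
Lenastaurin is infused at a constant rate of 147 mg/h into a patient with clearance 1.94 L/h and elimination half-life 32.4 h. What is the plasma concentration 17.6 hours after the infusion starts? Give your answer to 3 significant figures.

23.8 µg/mL

Css = rate / CL = 147 / 1.94 = 75.77 µg/mL
k = ln 2 / 32.4 = 0.02139 h⁻¹
C(t) = Css (1 − e^(−kt)) = 75.77 × (1 − e^(−0.3765)) = 75.77 × 0.3138 ≈ 23.8 µg/mL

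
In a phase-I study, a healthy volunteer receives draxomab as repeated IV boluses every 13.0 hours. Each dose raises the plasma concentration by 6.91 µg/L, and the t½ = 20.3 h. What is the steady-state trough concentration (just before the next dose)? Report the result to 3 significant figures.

12.4 µg/L

k = ln 2 / 20.3 = 0.03415 h⁻¹
Fraction remaining after one interval: e^(−kτ) = e^(−0.03415 × 13.0) = 0.6415
R = 1 / (1 − 0.6415) = 2.790
Css,max = 6.91 × 2.790 = 19.28 µg/L
Css,min = Css,max × e^(−kτ) = 19.28 × 0.6415 ≈ 12.4 µg/L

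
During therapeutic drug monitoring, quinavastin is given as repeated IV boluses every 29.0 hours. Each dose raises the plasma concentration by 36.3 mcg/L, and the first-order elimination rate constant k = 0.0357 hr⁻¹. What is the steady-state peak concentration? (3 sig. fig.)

56.3 mcg/L

Fraction remaining after one interval: e^(−kτ) = e^(−0.03570 × 29.0) = 0.3551
R = 1 / (1 − 0.3551) = 1.551
Css,max = 36.3 × 1.551 ≈ 56.3 mcg/L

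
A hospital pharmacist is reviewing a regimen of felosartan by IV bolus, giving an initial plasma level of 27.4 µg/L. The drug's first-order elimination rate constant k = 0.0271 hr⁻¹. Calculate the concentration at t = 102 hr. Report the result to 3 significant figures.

1.73 µg/L

C(t) = C₀ e^(−kt) = 27.4 × e^(−0.02710 × 102) = 27.4 × e^(−2.764) = 27.4 × 0.06303 ≈ 1.73 µg/L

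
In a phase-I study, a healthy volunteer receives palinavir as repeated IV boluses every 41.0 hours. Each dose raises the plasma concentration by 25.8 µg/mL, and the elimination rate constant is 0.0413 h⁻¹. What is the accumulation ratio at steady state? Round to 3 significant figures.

1.23

Fraction remaining after one interval: e^(−kτ) = e^(−0.04130 × 41.0) = 0.1839
R = 1 / (1 − 0.1839) = 1 / 0.8161 ≈ 1.23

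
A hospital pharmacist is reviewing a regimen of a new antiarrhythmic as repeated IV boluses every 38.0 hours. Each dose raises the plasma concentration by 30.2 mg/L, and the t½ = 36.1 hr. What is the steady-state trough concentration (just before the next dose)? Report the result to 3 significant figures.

28.1 mg/L

k = ln 2 / 36.1 = 0.01920 hr⁻¹
Fraction remaining after one interval: e^(−kτ) = e^(−0.01920 × 38.0) = 0.4821
R = 1 / (1 − 0.4821) = 1.931
Css,max = 30.2 × 1.931 = 58.31 mg/L
Css,min = Css,max × e^(−kτ) = 58.31 × 0.4821 ≈ 28.1 mg/L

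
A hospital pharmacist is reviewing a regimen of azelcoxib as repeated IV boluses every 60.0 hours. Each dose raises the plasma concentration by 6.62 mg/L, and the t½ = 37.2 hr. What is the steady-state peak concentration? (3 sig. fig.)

9.84 mg/L

k = ln 2 / 37.2 = 0.01863 hr⁻¹
Fraction remaining after one interval: e^(−kτ) = e^(−0.01863 × 60.0) = 0.3269
R = 1 / (1 − 0.3269) = 1.486
Css,max = 6.62 × 1.486 ≈ 9.84 mg/L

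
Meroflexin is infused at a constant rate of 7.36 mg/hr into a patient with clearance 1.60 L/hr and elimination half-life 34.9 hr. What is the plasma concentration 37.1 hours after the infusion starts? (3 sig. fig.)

Css = rate / CL = 7.36 / 1.60 = 4.600 µg/mL
k = ln 2 / 34.9 = 0.01986 hr⁻¹
C(t) = Css (1 − e^(−kt)) = 4.600 × (1 − e^(−0.7368)) = 4.600 × 0.5214 ≈ 2.40 µg/mL

2.40 µg/mL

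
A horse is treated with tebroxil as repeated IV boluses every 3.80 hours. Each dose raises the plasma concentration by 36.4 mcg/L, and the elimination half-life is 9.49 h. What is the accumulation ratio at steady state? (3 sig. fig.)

4.13

k = ln 2 / 9.49 = 0.07304 h⁻¹
Fraction remaining after one interval: e^(−kτ) = e^(−0.07304 × 3.80) = 0.7576
R = 1 / (1 − 0.7576) = 1 / 0.2424 ≈ 4.13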